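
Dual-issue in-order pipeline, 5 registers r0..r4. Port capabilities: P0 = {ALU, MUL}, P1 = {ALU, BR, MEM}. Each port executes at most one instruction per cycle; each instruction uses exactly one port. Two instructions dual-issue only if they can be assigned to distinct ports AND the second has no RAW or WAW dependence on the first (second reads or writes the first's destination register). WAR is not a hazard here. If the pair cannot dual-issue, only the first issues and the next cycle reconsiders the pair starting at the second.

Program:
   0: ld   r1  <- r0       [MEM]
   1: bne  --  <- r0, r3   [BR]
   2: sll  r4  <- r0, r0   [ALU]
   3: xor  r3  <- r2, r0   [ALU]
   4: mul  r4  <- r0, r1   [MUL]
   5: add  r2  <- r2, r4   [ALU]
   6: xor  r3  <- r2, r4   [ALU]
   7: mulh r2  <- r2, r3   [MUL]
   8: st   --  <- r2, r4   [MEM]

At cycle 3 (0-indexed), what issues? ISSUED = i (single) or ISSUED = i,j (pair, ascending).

#0 head=0: ld.MEM i0 no-port MEM/BR
#1 head=1: bne.BR sll.ALU i1&i2 2-wide
#2 head=3: xor.ALU mul.MUL i3&i4 2-wide
#3 head=5: add.ALU i5 RAW r2
#4 head=6: xor.ALU i6 RAW r3
#5 head=7: mulh.MUL i7 RAW r2
#6 head=8: st.MEM i8 tail

ISSUED = 5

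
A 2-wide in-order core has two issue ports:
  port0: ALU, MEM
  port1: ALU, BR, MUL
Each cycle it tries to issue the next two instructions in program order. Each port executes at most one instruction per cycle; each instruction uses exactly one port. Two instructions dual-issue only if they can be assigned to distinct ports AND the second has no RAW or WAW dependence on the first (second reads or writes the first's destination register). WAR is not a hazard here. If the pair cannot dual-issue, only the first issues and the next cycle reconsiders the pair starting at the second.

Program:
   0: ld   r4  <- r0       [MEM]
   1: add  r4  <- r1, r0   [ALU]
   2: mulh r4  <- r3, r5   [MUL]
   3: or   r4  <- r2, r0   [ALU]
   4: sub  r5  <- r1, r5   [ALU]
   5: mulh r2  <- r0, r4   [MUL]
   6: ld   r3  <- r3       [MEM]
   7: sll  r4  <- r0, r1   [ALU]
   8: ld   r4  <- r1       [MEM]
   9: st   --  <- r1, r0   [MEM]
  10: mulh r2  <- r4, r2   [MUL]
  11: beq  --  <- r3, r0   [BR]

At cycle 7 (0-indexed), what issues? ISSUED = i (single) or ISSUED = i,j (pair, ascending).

[0] i0  ld.MEM  -- WAW r4
[1] i1  add.ALU  -- WAW r4
[2] i2  mulh.MUL  -- WAW r4
[3] i3,i4  or.ALU+sub.ALU  -- 2-wide
[4] i5,i6  mulh.MUL+ld.MEM  -- 2-wide
[5] i7  sll.ALU  -- WAW r4
[6] i8  ld.MEM  -- no-port MEM/MEM
[7] i9,i10  st.MEM+mulh.MUL  -- 2-wide
[8] i11  beq.BR  -- tail

ISSUED = 9,10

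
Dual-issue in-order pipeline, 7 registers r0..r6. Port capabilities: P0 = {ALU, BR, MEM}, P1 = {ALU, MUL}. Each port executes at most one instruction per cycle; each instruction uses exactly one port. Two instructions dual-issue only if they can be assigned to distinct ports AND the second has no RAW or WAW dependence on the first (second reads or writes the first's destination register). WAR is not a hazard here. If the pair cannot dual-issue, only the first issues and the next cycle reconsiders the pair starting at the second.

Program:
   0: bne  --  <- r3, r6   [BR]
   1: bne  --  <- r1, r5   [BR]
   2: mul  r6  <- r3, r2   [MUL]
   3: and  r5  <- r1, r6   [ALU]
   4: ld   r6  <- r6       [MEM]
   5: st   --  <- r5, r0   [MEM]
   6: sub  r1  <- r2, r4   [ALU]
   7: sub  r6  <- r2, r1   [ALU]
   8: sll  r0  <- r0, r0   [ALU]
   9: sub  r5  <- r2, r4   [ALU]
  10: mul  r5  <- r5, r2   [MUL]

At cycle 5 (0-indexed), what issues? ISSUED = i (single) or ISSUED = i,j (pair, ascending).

t=0 i0:bne ; no-port BR/BR
t=1 i1&i2:bne/mul ; pair
t=2 i3&i4:and/ld ; pair
t=3 i5&i6:st/sub ; pair
t=4 i7&i8:sub/sll ; pair
t=5 i9:sub ; RAW+WAW r5
t=6 i10:mul ; tail

ISSUED = 9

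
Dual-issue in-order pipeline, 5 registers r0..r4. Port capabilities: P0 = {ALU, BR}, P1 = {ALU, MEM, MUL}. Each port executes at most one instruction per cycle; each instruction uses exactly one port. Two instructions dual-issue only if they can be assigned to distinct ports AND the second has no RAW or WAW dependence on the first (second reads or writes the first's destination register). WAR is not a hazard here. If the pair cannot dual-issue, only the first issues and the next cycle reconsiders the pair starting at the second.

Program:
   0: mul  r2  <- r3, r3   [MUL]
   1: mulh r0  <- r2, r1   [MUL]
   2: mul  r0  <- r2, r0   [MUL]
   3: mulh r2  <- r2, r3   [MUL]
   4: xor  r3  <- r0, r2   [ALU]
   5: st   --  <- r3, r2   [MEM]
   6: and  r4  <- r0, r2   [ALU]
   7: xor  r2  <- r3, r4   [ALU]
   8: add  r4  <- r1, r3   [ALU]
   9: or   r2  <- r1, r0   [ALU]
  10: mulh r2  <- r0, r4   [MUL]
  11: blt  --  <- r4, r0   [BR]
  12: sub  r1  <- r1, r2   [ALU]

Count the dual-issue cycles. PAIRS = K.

  cy0 -> i0 (mul.MUL) no-port MUL/MUL
  cy1 -> i1 (mulh.MUL) no-port MUL/MUL
  cy2 -> i2 (mul.MUL) no-port MUL/MUL
  cy3 -> i3 (mulh.MUL) RAW r2
  cy4 -> i4 (xor.ALU) RAW r3
  cy5 -> i5+i6 (st.MEM/and.ALU) 2-wide
  cy6 -> i7+i8 (xor.ALU/add.ALU) 2-wide
  cy7 -> i9 (or.ALU) WAW r2
  cy8 -> i10+i11 (mulh.MUL/blt.BR) 2-wide
  cy9 -> i12 (sub.ALU) tail

PAIRS = 3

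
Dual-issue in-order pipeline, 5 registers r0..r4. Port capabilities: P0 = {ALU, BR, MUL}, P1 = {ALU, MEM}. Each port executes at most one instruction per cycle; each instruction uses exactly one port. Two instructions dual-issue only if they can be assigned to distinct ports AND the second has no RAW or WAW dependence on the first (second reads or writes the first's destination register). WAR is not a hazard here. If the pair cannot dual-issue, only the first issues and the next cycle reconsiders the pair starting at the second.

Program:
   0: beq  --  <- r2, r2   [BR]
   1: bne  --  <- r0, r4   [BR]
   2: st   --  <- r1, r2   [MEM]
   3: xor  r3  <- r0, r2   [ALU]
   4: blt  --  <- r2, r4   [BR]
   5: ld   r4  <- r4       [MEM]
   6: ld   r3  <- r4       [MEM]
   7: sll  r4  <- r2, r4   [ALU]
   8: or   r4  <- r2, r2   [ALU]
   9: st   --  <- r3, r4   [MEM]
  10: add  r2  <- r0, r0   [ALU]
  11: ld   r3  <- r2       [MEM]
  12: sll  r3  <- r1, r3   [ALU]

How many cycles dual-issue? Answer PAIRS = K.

PAIRS = 4

0. beq @i0  | no-port BR/BR
1. bne;st @i1/i2  | dual
2. xor;blt @i3/i4  | dual
3. ld @i5  | no-port MEM/MEM
4. ld;sll @i6/i7  | dual
5. or @i8  | RAW r4
6. st;add @i9/i10  | dual
7. ld @i11  | RAW+WAW r3
8. sll @i12  | tail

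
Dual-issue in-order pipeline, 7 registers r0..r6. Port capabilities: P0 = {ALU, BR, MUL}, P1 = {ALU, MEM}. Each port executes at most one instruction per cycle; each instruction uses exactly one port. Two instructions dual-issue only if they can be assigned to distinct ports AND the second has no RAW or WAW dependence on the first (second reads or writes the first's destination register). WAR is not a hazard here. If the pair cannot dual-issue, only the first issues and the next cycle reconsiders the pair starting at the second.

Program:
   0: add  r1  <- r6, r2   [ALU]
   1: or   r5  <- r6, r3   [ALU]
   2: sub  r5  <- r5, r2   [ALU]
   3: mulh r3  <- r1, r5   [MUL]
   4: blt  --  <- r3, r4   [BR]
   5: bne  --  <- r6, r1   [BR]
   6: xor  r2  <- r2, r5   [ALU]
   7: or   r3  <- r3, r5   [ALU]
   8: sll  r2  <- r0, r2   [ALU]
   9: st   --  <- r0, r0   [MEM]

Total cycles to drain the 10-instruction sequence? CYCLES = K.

0. add or @i0&i1  | dual
1. sub @i2  | RAW r5
2. mulh @i3  | no-port MUL/BR
3. blt @i4  | no-port BR/BR
4. bne xor @i5&i6  | dual
5. or sll @i7&i8  | dual
6. st @i9  | tail

CYCLES = 7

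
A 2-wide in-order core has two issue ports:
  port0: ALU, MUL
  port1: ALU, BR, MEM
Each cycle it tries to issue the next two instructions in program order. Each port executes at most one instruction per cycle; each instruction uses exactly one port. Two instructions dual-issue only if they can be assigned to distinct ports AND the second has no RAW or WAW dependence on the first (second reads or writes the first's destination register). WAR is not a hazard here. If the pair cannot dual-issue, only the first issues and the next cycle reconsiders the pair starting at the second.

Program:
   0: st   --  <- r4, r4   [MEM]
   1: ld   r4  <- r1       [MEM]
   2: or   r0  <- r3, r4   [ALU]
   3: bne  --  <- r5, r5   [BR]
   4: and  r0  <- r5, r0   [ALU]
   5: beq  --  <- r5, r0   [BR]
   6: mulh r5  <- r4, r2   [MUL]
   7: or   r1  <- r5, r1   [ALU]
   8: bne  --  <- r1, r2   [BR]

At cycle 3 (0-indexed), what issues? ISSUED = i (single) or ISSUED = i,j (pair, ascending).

[0] i0  st.MEM  -- no-port MEM/MEM
[1] i1  ld.MEM  -- RAW r4
[2] i2+i3  or.ALU bne.BR  -- dual
[3] i4  and.ALU  -- RAW r0
[4] i5+i6  beq.BR mulh.MUL  -- dual
[5] i7  or.ALU  -- RAW r1
[6] i8  bne.BR  -- tail

ISSUED = 4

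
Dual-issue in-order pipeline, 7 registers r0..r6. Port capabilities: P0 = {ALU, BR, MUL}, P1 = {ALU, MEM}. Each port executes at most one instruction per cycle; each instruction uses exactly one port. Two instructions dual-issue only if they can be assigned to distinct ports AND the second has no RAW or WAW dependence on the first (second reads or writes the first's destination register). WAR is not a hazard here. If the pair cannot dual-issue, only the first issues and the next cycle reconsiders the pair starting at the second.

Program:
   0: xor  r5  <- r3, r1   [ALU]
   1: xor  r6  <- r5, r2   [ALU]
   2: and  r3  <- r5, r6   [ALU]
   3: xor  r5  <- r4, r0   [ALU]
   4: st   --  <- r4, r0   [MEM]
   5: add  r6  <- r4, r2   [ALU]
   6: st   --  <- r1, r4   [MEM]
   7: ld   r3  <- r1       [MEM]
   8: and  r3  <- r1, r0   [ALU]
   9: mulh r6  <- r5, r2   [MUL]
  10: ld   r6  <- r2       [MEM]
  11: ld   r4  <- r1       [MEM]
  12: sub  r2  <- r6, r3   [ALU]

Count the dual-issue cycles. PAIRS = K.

t=0 i0:xor.ALU ; RAW r5
t=1 i1:xor.ALU ; RAW r6
t=2 i2+i3:and.ALU+xor.ALU ; 2-wide
t=3 i4+i5:st.MEM+add.ALU ; 2-wide
t=4 i6:st.MEM ; no-port MEM/MEM
t=5 i7:ld.MEM ; WAW r3
t=6 i8+i9:and.ALU+mulh.MUL ; 2-wide
t=7 i10:ld.MEM ; no-port MEM/MEM
t=8 i11+i12:ld.MEM+sub.ALU ; 2-wide

PAIRS = 4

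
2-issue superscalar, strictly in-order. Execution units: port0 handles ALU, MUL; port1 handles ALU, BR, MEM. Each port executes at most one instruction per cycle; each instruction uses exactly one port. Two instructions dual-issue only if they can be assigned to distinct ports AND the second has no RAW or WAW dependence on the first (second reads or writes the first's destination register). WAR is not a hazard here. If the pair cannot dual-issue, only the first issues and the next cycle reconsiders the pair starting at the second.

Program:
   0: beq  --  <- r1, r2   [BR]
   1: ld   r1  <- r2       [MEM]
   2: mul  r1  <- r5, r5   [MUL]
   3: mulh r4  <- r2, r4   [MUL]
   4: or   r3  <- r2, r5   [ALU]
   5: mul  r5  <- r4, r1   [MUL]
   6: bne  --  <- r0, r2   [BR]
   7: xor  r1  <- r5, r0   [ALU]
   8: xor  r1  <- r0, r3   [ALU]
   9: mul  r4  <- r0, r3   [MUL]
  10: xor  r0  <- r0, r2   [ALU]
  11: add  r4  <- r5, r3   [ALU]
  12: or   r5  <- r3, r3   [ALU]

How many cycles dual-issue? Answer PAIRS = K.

0. beq @i0  | no-port BR/MEM
1. ld @i1  | WAW r1
2. mul @i2  | no-port MUL/MUL
3. mulh/or @i3&i4  | 2-wide
4. mul/bne @i5&i6  | 2-wide
5. xor @i7  | WAW r1
6. xor/mul @i8&i9  | 2-wide
7. xor/add @i10&i11  | 2-wide
8. or @i12  | tail

PAIRS = 4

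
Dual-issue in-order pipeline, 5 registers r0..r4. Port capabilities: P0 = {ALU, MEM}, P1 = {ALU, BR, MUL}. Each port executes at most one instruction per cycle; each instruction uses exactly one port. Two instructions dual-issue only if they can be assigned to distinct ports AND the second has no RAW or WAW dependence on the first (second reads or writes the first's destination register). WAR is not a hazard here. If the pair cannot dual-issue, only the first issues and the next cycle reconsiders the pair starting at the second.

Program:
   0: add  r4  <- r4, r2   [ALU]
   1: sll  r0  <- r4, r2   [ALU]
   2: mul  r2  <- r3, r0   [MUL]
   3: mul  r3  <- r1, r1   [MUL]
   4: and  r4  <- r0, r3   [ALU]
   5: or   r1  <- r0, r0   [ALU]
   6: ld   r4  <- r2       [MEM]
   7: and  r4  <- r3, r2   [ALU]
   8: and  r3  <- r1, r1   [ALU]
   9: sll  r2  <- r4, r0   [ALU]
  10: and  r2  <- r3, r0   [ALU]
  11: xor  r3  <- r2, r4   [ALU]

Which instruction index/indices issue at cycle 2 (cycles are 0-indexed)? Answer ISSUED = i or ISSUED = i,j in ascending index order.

ISSUED = 2

c0: i0 add.ALU  RAW r4
c1: i1 sll.ALU  RAW r0
c2: i2 mul.MUL  no-port MUL/MUL
c3: i3 mul.MUL  RAW r3
c4: i4/i5 and.ALU or.ALU  dual
c5: i6 ld.MEM  WAW r4
c6: i7/i8 and.ALU and.ALU  dual
c7: i9 sll.ALU  WAW r2
c8: i10 and.ALU  RAW r2
c9: i11 xor.ALU  tail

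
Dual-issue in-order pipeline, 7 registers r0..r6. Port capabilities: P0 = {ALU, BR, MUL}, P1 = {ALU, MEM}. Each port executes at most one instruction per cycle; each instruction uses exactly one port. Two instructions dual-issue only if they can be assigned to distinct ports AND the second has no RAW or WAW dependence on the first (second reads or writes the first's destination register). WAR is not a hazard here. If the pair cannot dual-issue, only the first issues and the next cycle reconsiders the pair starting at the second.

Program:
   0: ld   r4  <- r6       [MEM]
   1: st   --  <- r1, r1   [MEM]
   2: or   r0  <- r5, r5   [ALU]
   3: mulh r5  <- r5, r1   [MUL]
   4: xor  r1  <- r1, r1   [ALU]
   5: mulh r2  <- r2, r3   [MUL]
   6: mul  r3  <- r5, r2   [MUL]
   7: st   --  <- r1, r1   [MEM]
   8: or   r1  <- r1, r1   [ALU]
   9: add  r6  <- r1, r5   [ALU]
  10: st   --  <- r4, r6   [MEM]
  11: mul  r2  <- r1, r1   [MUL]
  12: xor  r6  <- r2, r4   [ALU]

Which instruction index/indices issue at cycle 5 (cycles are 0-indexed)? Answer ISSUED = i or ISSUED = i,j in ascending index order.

c0: i0 ld  no-port MEM/MEM
c1: i1/i2 st+or  dual
c2: i3/i4 mulh+xor  dual
c3: i5 mulh  no-port MUL/MUL
c4: i6/i7 mul+st  dual
c5: i8 or  RAW r1
c6: i9 add  RAW r6
c7: i10/i11 st+mul  dual
c8: i12 xor  tail

ISSUED = 8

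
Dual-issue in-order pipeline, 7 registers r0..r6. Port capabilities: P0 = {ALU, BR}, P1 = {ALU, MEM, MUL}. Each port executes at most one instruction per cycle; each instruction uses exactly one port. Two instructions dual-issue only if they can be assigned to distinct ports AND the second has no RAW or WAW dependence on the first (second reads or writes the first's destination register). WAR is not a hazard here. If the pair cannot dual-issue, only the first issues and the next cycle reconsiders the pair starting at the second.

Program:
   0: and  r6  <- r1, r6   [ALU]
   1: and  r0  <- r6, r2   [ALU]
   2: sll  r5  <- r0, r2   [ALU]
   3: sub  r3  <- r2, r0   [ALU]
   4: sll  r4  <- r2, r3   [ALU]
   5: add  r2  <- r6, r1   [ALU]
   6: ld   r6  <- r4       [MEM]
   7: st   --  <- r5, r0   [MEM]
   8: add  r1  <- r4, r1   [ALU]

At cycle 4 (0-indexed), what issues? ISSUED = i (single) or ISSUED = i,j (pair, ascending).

[0] i0  and.ALU  -- RAW r6
[1] i1  and.ALU  -- RAW r0
[2] i2&i3  sll.ALU sub.ALU  -- pair
[3] i4&i5  sll.ALU add.ALU  -- pair
[4] i6  ld.MEM  -- no-port MEM/MEM
[5] i7&i8  st.MEM add.ALU  -- pair

ISSUED = 6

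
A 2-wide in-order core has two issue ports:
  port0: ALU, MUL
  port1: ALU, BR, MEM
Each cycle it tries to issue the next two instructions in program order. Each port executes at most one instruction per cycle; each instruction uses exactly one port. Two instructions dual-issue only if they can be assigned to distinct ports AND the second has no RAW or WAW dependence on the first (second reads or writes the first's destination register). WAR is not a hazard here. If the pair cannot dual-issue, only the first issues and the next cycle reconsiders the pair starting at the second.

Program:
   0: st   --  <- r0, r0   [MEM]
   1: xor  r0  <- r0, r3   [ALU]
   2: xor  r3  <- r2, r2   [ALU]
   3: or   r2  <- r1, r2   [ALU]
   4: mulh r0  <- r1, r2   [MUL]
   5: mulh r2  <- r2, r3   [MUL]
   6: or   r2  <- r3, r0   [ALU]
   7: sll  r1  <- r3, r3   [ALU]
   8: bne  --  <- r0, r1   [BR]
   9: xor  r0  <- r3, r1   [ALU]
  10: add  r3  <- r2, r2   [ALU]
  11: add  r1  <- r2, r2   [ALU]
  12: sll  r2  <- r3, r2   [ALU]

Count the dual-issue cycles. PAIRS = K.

#0 head=0: st xor i0&i1 2-wide
#1 head=2: xor or i2&i3 2-wide
#2 head=4: mulh i4 no-port MUL/MUL
#3 head=5: mulh i5 WAW r2
#4 head=6: or sll i6&i7 2-wide
#5 head=8: bne xor i8&i9 2-wide
#6 head=10: add add i10&i11 2-wide
#7 head=12: sll i12 tail

PAIRS = 5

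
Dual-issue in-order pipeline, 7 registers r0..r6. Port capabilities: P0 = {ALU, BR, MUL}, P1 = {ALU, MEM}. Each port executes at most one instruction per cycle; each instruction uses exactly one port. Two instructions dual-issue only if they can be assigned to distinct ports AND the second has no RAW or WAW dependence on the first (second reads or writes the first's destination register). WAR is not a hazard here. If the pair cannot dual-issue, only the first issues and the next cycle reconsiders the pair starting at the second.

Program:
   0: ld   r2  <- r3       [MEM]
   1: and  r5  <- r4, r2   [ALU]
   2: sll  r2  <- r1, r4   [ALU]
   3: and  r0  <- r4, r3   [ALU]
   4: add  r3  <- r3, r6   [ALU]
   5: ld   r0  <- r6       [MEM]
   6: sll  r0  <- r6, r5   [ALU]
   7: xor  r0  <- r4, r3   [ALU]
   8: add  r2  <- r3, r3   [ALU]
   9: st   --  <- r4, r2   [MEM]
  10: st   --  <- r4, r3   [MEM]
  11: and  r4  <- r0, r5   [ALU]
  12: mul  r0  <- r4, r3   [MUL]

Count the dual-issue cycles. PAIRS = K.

t=0 i0:ld ; RAW r2
t=1 i1&i2:and+sll ; pair
t=2 i3&i4:and+add ; pair
t=3 i5:ld ; WAW r0
t=4 i6:sll ; WAW r0
t=5 i7&i8:xor+add ; pair
t=6 i9:st ; no-port MEM/MEM
t=7 i10&i11:st+and ; pair
t=8 i12:mul ; tail

PAIRS = 4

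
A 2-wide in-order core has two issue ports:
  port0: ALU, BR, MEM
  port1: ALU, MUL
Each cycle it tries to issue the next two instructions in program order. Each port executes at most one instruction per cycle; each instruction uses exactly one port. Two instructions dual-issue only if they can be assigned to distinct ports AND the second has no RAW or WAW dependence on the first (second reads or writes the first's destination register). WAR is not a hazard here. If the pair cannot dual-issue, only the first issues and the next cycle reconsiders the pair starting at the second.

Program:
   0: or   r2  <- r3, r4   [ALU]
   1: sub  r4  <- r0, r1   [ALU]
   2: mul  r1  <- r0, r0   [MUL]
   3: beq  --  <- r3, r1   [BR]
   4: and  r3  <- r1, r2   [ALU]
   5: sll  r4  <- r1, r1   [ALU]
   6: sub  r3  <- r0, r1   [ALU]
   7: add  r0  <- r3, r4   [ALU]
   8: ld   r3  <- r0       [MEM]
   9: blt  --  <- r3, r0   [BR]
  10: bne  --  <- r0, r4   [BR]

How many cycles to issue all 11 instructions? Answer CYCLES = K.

CYCLES = 8

#0 head=0: or.ALU+sub.ALU i0/i1 2-wide
#1 head=2: mul.MUL i2 RAW r1
#2 head=3: beq.BR+and.ALU i3/i4 2-wide
#3 head=5: sll.ALU+sub.ALU i5/i6 2-wide
#4 head=7: add.ALU i7 RAW r0
#5 head=8: ld.MEM i8 no-port MEM/BR
#6 head=9: blt.BR i9 no-port BR/BR
#7 head=10: bne.BR i10 tail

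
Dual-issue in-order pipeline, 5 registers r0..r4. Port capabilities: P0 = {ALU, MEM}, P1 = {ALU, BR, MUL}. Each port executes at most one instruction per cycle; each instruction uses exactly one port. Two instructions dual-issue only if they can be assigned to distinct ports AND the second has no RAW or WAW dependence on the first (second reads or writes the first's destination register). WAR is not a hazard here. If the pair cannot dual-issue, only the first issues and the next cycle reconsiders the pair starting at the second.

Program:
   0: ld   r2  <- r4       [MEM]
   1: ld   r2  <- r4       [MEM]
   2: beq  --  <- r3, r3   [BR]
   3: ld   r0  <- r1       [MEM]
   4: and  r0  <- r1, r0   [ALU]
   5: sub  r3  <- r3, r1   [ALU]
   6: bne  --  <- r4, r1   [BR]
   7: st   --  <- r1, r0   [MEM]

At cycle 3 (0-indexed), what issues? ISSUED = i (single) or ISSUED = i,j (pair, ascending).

  cy0 -> i0 (ld.MEM) no-port MEM/MEM
  cy1 -> i1,i2 (ld.MEM/beq.BR) dual
  cy2 -> i3 (ld.MEM) RAW+WAW r0
  cy3 -> i4,i5 (and.ALU/sub.ALU) dual
  cy4 -> i6,i7 (bne.BR/st.MEM) dual

ISSUED = 4,5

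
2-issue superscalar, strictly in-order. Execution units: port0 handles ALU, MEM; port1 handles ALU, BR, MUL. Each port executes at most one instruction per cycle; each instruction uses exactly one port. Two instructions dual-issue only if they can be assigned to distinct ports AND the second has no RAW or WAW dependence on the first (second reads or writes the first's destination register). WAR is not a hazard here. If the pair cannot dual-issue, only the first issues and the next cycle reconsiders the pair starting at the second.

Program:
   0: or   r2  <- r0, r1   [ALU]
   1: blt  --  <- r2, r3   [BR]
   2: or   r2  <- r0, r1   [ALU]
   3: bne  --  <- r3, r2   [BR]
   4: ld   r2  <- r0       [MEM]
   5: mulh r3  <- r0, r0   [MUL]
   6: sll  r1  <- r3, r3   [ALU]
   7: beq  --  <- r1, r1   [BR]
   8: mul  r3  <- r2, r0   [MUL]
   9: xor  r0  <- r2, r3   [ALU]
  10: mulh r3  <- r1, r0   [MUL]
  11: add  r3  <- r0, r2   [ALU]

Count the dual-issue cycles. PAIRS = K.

#0 head=0: or.ALU i0 RAW r2
#1 head=1: blt.BR or.ALU i1&i2 pair
#2 head=3: bne.BR ld.MEM i3&i4 pair
#3 head=5: mulh.MUL i5 RAW r3
#4 head=6: sll.ALU i6 RAW r1
#5 head=7: beq.BR i7 no-port BR/MUL
#6 head=8: mul.MUL i8 RAW r3
#7 head=9: xor.ALU i9 RAW r0
#8 head=10: mulh.MUL i10 WAW r3
#9 head=11: add.ALU i11 tail

PAIRS = 2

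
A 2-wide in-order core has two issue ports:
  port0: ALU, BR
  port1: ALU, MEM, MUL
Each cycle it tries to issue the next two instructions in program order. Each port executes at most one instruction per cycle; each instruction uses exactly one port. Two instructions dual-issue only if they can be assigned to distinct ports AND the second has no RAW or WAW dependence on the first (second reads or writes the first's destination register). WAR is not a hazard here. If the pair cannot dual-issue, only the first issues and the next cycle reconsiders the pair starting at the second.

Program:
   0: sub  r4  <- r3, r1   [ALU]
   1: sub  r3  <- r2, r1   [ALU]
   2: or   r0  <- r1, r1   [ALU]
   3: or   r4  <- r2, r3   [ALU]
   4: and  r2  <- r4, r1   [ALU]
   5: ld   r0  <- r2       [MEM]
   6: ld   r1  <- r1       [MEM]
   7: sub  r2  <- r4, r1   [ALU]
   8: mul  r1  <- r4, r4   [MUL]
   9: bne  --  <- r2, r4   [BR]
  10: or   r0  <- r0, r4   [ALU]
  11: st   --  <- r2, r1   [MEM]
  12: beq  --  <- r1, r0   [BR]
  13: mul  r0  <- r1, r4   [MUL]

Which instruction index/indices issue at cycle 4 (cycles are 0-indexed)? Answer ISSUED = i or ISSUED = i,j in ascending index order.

ISSUED = 6

#0 head=0: sub.ALU sub.ALU i0&i1 dual
#1 head=2: or.ALU or.ALU i2&i3 dual
#2 head=4: and.ALU i4 RAW r2
#3 head=5: ld.MEM i5 no-port MEM/MEM
#4 head=6: ld.MEM i6 RAW r1
#5 head=7: sub.ALU mul.MUL i7&i8 dual
#6 head=9: bne.BR or.ALU i9&i10 dual
#7 head=11: st.MEM beq.BR i11&i12 dual
#8 head=13: mul.MUL i13 tail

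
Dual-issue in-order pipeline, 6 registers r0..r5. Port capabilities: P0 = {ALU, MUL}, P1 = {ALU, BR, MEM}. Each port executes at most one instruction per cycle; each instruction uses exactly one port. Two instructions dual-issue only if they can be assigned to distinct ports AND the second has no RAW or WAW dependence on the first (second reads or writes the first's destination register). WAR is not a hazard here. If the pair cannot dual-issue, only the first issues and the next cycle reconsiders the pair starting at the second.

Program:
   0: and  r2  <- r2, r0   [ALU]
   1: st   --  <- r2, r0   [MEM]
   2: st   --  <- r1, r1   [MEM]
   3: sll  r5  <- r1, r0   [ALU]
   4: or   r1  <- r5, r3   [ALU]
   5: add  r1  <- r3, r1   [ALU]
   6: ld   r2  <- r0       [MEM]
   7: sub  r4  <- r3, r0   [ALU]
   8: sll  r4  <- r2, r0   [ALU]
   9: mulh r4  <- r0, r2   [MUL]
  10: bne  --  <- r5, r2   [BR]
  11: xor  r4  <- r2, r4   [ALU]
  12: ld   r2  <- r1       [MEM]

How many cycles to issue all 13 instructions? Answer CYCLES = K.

CYCLES = 9

c0: i0 and  RAW r2
c1: i1 st  no-port MEM/MEM
c2: i2&i3 st;sll  2-wide
c3: i4 or  RAW+WAW r1
c4: i5&i6 add;ld  2-wide
c5: i7 sub  WAW r4
c6: i8 sll  WAW r4
c7: i9&i10 mulh;bne  2-wide
c8: i11&i12 xor;ld  2-wide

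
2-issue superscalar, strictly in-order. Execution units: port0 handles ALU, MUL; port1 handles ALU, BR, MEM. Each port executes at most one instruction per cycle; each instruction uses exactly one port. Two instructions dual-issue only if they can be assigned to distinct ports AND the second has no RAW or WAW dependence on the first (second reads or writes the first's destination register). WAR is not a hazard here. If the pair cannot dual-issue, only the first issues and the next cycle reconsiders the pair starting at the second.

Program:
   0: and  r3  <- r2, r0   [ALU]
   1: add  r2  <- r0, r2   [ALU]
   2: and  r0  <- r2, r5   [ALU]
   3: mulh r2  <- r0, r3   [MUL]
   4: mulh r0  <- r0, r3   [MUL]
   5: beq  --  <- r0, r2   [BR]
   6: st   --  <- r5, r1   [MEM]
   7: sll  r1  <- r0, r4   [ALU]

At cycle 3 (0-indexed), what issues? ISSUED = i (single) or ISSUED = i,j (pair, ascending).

0. and.ALU+add.ALU @i0/i1  | 2-wide
1. and.ALU @i2  | RAW r0
2. mulh.MUL @i3  | no-port MUL/MUL
3. mulh.MUL @i4  | RAW r0
4. beq.BR @i5  | no-port BR/MEM
5. st.MEM+sll.ALU @i6/i7  | 2-wide

ISSUED = 4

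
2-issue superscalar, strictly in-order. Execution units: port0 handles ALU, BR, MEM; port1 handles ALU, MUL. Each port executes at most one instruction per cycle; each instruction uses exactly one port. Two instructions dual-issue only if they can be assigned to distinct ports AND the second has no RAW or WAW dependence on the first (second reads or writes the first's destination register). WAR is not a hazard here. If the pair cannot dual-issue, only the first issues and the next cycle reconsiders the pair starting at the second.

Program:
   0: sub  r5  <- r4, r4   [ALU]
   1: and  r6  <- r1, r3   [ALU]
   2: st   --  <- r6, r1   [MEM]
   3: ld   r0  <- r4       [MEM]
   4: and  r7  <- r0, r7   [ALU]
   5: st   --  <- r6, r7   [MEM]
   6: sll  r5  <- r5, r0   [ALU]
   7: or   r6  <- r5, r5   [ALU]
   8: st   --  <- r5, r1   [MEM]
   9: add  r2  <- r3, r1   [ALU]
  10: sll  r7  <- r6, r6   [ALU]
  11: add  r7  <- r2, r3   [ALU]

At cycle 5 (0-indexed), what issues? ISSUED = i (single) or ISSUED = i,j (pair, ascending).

[0] i0/i1  sub.ALU;and.ALU  -- dual
[1] i2  st.MEM  -- no-port MEM/MEM
[2] i3  ld.MEM  -- RAW r0
[3] i4  and.ALU  -- RAW r7
[4] i5/i6  st.MEM;sll.ALU  -- dual
[5] i7/i8  or.ALU;st.MEM  -- dual
[6] i9/i10  add.ALU;sll.ALU  -- dual
[7] i11  add.ALU  -- tail

ISSUED = 7,8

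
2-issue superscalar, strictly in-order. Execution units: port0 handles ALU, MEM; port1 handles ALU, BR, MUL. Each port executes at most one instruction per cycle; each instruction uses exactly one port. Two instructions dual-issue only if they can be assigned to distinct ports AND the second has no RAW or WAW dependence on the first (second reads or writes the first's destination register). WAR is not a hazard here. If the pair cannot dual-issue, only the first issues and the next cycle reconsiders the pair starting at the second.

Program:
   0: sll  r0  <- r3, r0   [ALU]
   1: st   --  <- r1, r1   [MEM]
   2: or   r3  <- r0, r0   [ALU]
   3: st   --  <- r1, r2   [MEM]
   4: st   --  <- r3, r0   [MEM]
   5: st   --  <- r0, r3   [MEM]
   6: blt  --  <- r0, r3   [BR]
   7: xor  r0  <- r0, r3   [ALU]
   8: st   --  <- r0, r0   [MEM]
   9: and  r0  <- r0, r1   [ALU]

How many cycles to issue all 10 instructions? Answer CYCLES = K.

CYCLES = 6

#0 head=0: sll.ALU st.MEM i0&i1 pair
#1 head=2: or.ALU st.MEM i2&i3 pair
#2 head=4: st.MEM i4 no-port MEM/MEM
#3 head=5: st.MEM blt.BR i5&i6 pair
#4 head=7: xor.ALU i7 RAW r0
#5 head=8: st.MEM and.ALU i8&i9 pair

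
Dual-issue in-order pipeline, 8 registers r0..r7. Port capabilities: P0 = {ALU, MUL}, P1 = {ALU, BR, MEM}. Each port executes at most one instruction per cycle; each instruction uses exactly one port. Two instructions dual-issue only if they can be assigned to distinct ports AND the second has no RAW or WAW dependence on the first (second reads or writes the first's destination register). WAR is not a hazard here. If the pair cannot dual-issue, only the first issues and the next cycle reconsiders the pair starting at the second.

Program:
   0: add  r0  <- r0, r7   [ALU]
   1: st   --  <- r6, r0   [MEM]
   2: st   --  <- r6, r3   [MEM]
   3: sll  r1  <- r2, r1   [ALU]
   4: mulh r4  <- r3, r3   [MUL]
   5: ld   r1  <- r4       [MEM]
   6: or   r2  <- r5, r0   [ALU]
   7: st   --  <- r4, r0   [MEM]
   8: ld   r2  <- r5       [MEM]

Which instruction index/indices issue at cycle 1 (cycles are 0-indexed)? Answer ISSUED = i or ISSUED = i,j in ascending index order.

ISSUED = 1

c0: i0 add  RAW r0
c1: i1 st  no-port MEM/MEM
c2: i2,i3 st sll  dual
c3: i4 mulh  RAW r4
c4: i5,i6 ld or  dual
c5: i7 st  no-port MEM/MEM
c6: i8 ld  tail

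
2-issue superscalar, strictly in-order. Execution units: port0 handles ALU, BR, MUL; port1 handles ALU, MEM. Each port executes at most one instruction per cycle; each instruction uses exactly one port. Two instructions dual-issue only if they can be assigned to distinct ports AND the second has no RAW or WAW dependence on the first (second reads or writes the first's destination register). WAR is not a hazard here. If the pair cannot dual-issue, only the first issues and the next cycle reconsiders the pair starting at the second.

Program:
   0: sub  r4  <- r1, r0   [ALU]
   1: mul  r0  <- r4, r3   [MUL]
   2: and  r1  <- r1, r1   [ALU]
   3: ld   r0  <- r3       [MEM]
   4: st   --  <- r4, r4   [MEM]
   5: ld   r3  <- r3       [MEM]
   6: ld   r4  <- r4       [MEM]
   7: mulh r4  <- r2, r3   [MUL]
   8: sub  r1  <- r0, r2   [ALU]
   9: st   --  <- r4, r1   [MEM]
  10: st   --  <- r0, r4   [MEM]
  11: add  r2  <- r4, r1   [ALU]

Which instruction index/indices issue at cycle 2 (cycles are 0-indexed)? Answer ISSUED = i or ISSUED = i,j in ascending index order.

ISSUED = 3

[0] i0  sub.ALU  -- RAW r4
[1] i1+i2  mul.MUL and.ALU  -- dual
[2] i3  ld.MEM  -- no-port MEM/MEM
[3] i4  st.MEM  -- no-port MEM/MEM
[4] i5  ld.MEM  -- no-port MEM/MEM
[5] i6  ld.MEM  -- WAW r4
[6] i7+i8  mulh.MUL sub.ALU  -- dual
[7] i9  st.MEM  -- no-port MEM/MEM
[8] i10+i11  st.MEM add.ALU  -- dual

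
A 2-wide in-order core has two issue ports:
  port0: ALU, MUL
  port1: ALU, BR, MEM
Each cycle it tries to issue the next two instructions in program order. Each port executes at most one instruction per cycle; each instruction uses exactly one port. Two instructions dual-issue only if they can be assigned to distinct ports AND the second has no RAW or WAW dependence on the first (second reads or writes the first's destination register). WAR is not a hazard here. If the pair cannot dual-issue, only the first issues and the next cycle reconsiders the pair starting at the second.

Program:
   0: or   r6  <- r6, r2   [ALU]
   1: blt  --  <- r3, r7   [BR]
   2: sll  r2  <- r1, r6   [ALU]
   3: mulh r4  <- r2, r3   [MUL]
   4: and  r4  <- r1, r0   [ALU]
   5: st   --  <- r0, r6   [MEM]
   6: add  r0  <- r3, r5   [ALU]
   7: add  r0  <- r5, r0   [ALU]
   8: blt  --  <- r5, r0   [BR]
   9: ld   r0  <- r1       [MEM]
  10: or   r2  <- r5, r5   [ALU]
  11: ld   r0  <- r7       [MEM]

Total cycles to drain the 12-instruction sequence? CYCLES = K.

CYCLES = 9

#0 head=0: or.ALU;blt.BR i0&i1 dual
#1 head=2: sll.ALU i2 RAW r2
#2 head=3: mulh.MUL i3 WAW r4
#3 head=4: and.ALU;st.MEM i4&i5 dual
#4 head=6: add.ALU i6 RAW+WAW r0
#5 head=7: add.ALU i7 RAW r0
#6 head=8: blt.BR i8 no-port BR/MEM
#7 head=9: ld.MEM;or.ALU i9&i10 dual
#8 head=11: ld.MEM i11 tail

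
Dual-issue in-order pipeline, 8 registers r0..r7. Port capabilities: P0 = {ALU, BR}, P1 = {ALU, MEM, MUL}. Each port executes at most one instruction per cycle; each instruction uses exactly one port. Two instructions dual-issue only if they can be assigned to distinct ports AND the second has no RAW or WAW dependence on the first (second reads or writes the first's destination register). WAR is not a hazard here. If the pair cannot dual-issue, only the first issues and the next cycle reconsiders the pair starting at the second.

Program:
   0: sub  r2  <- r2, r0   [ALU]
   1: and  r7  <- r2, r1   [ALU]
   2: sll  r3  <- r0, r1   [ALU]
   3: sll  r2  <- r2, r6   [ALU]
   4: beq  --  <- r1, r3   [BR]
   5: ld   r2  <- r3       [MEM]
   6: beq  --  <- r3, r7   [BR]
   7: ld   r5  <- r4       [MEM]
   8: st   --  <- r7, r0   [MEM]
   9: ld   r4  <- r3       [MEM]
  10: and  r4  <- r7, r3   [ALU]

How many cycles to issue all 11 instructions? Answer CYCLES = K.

CYCLES = 8

t=0 i0:sub.ALU ; RAW r2
t=1 i1&i2:and.ALU sll.ALU ; pair
t=2 i3&i4:sll.ALU beq.BR ; pair
t=3 i5&i6:ld.MEM beq.BR ; pair
t=4 i7:ld.MEM ; no-port MEM/MEM
t=5 i8:st.MEM ; no-port MEM/MEM
t=6 i9:ld.MEM ; WAW r4
t=7 i10:and.ALU ; tail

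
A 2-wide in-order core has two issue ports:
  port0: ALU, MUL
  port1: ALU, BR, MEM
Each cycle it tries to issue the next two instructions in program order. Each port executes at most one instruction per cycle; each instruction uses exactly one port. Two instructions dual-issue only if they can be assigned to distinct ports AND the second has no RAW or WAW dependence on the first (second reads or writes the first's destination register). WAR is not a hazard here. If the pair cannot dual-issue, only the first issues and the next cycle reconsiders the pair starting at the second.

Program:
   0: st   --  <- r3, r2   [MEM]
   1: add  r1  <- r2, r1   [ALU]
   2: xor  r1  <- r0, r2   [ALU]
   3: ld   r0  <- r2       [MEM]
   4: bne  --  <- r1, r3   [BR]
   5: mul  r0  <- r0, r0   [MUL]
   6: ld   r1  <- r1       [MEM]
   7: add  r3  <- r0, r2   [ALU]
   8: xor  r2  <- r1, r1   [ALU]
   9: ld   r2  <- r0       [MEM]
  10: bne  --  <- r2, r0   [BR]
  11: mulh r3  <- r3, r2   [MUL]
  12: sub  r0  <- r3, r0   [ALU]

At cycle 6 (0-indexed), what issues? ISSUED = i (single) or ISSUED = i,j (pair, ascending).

ISSUED = 10,11

0. st.MEM;add.ALU @i0&i1  | pair
1. xor.ALU;ld.MEM @i2&i3  | pair
2. bne.BR;mul.MUL @i4&i5  | pair
3. ld.MEM;add.ALU @i6&i7  | pair
4. xor.ALU @i8  | WAW r2
5. ld.MEM @i9  | no-port MEM/BR
6. bne.BR;mulh.MUL @i10&i11  | pair
7. sub.ALU @i12  | tail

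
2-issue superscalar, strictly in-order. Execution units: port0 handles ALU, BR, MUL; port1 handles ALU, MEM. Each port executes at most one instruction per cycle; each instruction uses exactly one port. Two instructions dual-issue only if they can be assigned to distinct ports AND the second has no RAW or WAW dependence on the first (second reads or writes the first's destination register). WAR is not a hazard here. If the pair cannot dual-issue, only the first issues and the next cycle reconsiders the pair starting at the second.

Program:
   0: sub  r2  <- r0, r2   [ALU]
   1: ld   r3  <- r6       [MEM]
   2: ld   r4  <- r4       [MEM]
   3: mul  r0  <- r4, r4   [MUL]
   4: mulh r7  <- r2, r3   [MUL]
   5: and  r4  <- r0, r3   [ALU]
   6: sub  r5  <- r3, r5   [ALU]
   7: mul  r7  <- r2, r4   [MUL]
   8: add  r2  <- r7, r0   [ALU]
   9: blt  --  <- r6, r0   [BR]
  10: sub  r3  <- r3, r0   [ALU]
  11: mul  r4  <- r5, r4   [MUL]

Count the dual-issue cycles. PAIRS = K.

0. sub.ALU ld.MEM @i0&i1  | 2-wide
1. ld.MEM @i2  | RAW r4
2. mul.MUL @i3  | no-port MUL/MUL
3. mulh.MUL and.ALU @i4&i5  | 2-wide
4. sub.ALU mul.MUL @i6&i7  | 2-wide
5. add.ALU blt.BR @i8&i9  | 2-wide
6. sub.ALU mul.MUL @i10&i11  | 2-wide

PAIRS = 5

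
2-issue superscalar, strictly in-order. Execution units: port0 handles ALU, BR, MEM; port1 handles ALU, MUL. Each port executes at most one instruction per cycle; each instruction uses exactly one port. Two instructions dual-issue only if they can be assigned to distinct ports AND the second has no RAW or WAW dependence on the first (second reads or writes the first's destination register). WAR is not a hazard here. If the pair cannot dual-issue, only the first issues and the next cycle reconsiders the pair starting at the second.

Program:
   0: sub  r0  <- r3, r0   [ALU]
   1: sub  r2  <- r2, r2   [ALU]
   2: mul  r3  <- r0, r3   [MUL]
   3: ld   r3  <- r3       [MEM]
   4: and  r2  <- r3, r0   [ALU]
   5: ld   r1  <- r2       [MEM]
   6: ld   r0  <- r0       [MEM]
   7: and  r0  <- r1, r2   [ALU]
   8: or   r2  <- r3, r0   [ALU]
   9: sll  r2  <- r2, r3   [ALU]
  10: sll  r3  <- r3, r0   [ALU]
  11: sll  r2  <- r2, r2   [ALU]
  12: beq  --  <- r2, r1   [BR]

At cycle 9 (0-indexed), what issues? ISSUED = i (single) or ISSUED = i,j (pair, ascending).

ISSUED = 11

c0: i0&i1 sub/sub  pair
c1: i2 mul  RAW+WAW r3
c2: i3 ld  RAW r3
c3: i4 and  RAW r2
c4: i5 ld  no-port MEM/MEM
c5: i6 ld  WAW r0
c6: i7 and  RAW r0
c7: i8 or  RAW+WAW r2
c8: i9&i10 sll/sll  pair
c9: i11 sll  RAW r2
c10: i12 beq  tail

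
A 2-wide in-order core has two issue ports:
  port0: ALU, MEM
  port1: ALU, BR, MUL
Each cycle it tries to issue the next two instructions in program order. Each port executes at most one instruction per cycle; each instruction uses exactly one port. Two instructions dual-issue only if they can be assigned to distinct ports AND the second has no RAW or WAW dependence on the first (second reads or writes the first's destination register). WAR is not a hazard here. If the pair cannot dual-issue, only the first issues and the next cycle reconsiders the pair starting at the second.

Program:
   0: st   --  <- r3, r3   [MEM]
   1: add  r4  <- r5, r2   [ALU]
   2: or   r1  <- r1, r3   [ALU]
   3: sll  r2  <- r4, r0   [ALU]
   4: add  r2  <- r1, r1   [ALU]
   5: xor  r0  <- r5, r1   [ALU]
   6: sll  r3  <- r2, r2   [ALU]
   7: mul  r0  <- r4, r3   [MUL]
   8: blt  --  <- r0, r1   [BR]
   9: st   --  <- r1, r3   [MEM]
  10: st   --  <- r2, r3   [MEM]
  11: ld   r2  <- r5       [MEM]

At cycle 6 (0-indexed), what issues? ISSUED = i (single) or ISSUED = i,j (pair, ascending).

ISSUED = 10

  cy0 -> i0/i1 (st add) dual
  cy1 -> i2/i3 (or sll) dual
  cy2 -> i4/i5 (add xor) dual
  cy3 -> i6 (sll) RAW r3
  cy4 -> i7 (mul) no-port MUL/BR
  cy5 -> i8/i9 (blt st) dual
  cy6 -> i10 (st) no-port MEM/MEM
  cy7 -> i11 (ld) tail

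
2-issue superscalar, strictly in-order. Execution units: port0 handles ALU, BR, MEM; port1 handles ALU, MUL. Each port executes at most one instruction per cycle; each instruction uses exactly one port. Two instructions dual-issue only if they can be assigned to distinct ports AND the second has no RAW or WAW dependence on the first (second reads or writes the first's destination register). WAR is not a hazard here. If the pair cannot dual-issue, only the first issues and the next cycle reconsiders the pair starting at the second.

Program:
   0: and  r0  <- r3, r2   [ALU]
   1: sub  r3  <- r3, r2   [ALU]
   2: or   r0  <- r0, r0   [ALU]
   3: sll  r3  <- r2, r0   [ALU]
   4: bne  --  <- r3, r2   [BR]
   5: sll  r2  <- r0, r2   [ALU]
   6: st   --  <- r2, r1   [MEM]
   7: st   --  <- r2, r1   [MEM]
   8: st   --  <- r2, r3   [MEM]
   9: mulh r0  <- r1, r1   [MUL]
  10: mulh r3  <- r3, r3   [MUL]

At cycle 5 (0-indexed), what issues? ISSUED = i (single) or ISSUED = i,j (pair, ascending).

ISSUED = 7

0. and.ALU/sub.ALU @i0+i1  | dual
1. or.ALU @i2  | RAW r0
2. sll.ALU @i3  | RAW r3
3. bne.BR/sll.ALU @i4+i5  | dual
4. st.MEM @i6  | no-port MEM/MEM
5. st.MEM @i7  | no-port MEM/MEM
6. st.MEM/mulh.MUL @i8+i9  | dual
7. mulh.MUL @i10  | tail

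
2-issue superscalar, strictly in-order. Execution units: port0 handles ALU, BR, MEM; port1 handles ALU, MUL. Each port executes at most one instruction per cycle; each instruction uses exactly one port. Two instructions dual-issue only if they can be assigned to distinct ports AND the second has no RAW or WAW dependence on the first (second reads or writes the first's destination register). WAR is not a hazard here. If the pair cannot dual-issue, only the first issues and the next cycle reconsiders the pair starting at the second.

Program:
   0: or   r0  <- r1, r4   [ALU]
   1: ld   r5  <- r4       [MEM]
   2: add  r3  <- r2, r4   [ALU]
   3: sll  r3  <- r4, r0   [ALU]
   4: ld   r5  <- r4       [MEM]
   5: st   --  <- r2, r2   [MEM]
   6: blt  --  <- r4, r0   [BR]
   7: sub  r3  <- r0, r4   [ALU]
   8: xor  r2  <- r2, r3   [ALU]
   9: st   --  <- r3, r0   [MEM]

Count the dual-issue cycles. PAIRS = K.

PAIRS = 4

c0: i0+i1 or.ALU;ld.MEM  dual
c1: i2 add.ALU  WAW r3
c2: i3+i4 sll.ALU;ld.MEM  dual
c3: i5 st.MEM  no-port MEM/BR
c4: i6+i7 blt.BR;sub.ALU  dual
c5: i8+i9 xor.ALU;st.MEM  dual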